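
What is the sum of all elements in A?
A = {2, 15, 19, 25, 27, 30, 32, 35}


Set A = {2, 15, 19, 25, 27, 30, 32, 35}
Sum = 2 + 15 + 19 + 25 + 27 + 30 + 32 + 35 = 185

185


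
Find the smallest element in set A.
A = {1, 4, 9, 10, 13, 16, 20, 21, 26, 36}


Set A = {1, 4, 9, 10, 13, 16, 20, 21, 26, 36}
Elements in ascending order: 1, 4, 9, 10, 13, 16, 20, 21, 26, 36
The smallest element is 1.

1


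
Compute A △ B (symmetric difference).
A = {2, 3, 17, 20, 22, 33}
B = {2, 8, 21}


Set A = {2, 3, 17, 20, 22, 33}
Set B = {2, 8, 21}
A △ B = (A \ B) ∪ (B \ A)
Elements in A but not B: {3, 17, 20, 22, 33}
Elements in B but not A: {8, 21}
A △ B = {3, 8, 17, 20, 21, 22, 33}

{3, 8, 17, 20, 21, 22, 33}


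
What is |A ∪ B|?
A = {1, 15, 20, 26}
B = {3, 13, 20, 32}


Set A = {1, 15, 20, 26}, |A| = 4
Set B = {3, 13, 20, 32}, |B| = 4
A ∩ B = {20}, |A ∩ B| = 1
|A ∪ B| = |A| + |B| - |A ∩ B| = 4 + 4 - 1 = 7

7


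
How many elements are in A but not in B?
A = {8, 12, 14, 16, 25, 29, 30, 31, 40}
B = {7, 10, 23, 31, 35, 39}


Set A = {8, 12, 14, 16, 25, 29, 30, 31, 40}
Set B = {7, 10, 23, 31, 35, 39}
A \ B = {8, 12, 14, 16, 25, 29, 30, 40}
|A \ B| = 8

8


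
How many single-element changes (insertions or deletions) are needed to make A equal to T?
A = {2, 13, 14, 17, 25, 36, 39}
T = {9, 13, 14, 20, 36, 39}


Set A = {2, 13, 14, 17, 25, 36, 39}
Set T = {9, 13, 14, 20, 36, 39}
Elements to remove from A (in A, not in T): {2, 17, 25} → 3 removals
Elements to add to A (in T, not in A): {9, 20} → 2 additions
Total edits = 3 + 2 = 5

5


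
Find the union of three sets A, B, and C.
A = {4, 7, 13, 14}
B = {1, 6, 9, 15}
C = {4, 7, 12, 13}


Set A = {4, 7, 13, 14}
Set B = {1, 6, 9, 15}
Set C = {4, 7, 12, 13}
First, A ∪ B = {1, 4, 6, 7, 9, 13, 14, 15}
Then, (A ∪ B) ∪ C = {1, 4, 6, 7, 9, 12, 13, 14, 15}

{1, 4, 6, 7, 9, 12, 13, 14, 15}


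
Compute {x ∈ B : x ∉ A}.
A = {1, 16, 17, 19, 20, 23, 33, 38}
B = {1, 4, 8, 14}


Set A = {1, 16, 17, 19, 20, 23, 33, 38}
Set B = {1, 4, 8, 14}
Check each element of B against A:
1 ∈ A, 4 ∉ A (include), 8 ∉ A (include), 14 ∉ A (include)
Elements of B not in A: {4, 8, 14}

{4, 8, 14}


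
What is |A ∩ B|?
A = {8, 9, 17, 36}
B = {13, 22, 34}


Set A = {8, 9, 17, 36}
Set B = {13, 22, 34}
A ∩ B = {}
|A ∩ B| = 0

0


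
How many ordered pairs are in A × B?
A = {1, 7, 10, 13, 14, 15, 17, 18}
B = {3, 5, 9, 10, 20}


Set A = {1, 7, 10, 13, 14, 15, 17, 18} has 8 elements.
Set B = {3, 5, 9, 10, 20} has 5 elements.
|A × B| = |A| × |B| = 8 × 5 = 40

40


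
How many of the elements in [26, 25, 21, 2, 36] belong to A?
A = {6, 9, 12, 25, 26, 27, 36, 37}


Set A = {6, 9, 12, 25, 26, 27, 36, 37}
Candidates: [26, 25, 21, 2, 36]
Check each candidate:
26 ∈ A, 25 ∈ A, 21 ∉ A, 2 ∉ A, 36 ∈ A
Count of candidates in A: 3

3


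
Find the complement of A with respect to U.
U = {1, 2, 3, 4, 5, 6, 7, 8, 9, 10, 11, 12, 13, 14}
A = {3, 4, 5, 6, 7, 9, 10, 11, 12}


Universal set U = {1, 2, 3, 4, 5, 6, 7, 8, 9, 10, 11, 12, 13, 14}
Set A = {3, 4, 5, 6, 7, 9, 10, 11, 12}
A' = U \ A = elements in U but not in A
Checking each element of U:
1 (not in A, include), 2 (not in A, include), 3 (in A, exclude), 4 (in A, exclude), 5 (in A, exclude), 6 (in A, exclude), 7 (in A, exclude), 8 (not in A, include), 9 (in A, exclude), 10 (in A, exclude), 11 (in A, exclude), 12 (in A, exclude), 13 (not in A, include), 14 (not in A, include)
A' = {1, 2, 8, 13, 14}

{1, 2, 8, 13, 14}


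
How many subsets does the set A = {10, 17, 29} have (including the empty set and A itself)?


Set A = {10, 17, 29}
|A| = 3
The power set P(A) contains all subsets of A.
|P(A)| = 2^|A| = 2^3 = 8

8


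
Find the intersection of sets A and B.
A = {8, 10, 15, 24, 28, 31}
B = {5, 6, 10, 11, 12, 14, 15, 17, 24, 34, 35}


Set A = {8, 10, 15, 24, 28, 31}
Set B = {5, 6, 10, 11, 12, 14, 15, 17, 24, 34, 35}
A ∩ B includes only elements in both sets.
Check each element of A against B:
8 ✗, 10 ✓, 15 ✓, 24 ✓, 28 ✗, 31 ✗
A ∩ B = {10, 15, 24}

{10, 15, 24}


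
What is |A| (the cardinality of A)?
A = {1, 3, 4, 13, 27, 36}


Set A = {1, 3, 4, 13, 27, 36}
Listing elements: 1, 3, 4, 13, 27, 36
Counting: 6 elements
|A| = 6

6


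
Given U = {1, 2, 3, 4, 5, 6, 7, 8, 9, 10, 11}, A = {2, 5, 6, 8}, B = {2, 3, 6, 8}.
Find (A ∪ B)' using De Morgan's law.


U = {1, 2, 3, 4, 5, 6, 7, 8, 9, 10, 11}
A = {2, 5, 6, 8}, B = {2, 3, 6, 8}
A ∪ B = {2, 3, 5, 6, 8}
(A ∪ B)' = U \ (A ∪ B) = {1, 4, 7, 9, 10, 11}
Verification via A' ∩ B': A' = {1, 3, 4, 7, 9, 10, 11}, B' = {1, 4, 5, 7, 9, 10, 11}
A' ∩ B' = {1, 4, 7, 9, 10, 11} ✓

{1, 4, 7, 9, 10, 11}


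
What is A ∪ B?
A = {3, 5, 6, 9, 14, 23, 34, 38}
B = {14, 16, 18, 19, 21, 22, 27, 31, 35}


Set A = {3, 5, 6, 9, 14, 23, 34, 38}
Set B = {14, 16, 18, 19, 21, 22, 27, 31, 35}
A ∪ B includes all elements in either set.
Elements from A: {3, 5, 6, 9, 14, 23, 34, 38}
Elements from B not already included: {16, 18, 19, 21, 22, 27, 31, 35}
A ∪ B = {3, 5, 6, 9, 14, 16, 18, 19, 21, 22, 23, 27, 31, 34, 35, 38}

{3, 5, 6, 9, 14, 16, 18, 19, 21, 22, 23, 27, 31, 34, 35, 38}


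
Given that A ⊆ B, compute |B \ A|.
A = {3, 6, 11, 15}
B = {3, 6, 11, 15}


Set A = {3, 6, 11, 15}, |A| = 4
Set B = {3, 6, 11, 15}, |B| = 4
Since A ⊆ B: B \ A = {}
|B| - |A| = 4 - 4 = 0

0


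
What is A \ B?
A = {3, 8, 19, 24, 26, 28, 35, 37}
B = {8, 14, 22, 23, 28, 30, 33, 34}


Set A = {3, 8, 19, 24, 26, 28, 35, 37}
Set B = {8, 14, 22, 23, 28, 30, 33, 34}
A \ B includes elements in A that are not in B.
Check each element of A:
3 (not in B, keep), 8 (in B, remove), 19 (not in B, keep), 24 (not in B, keep), 26 (not in B, keep), 28 (in B, remove), 35 (not in B, keep), 37 (not in B, keep)
A \ B = {3, 19, 24, 26, 35, 37}

{3, 19, 24, 26, 35, 37}


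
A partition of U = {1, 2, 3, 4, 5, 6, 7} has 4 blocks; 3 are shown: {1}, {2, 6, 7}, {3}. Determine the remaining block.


U = {1, 2, 3, 4, 5, 6, 7}
Shown blocks: {1}, {2, 6, 7}, {3}
A partition's blocks are pairwise disjoint and cover U, so the missing block = U \ (union of shown blocks).
Union of shown blocks: {1, 2, 3, 6, 7}
Missing block = U \ (union) = {4, 5}

{4, 5}


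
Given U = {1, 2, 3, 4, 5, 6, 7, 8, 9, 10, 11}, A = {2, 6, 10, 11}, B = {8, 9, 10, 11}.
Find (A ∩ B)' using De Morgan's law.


U = {1, 2, 3, 4, 5, 6, 7, 8, 9, 10, 11}
A = {2, 6, 10, 11}, B = {8, 9, 10, 11}
A ∩ B = {10, 11}
(A ∩ B)' = U \ (A ∩ B) = {1, 2, 3, 4, 5, 6, 7, 8, 9}
Verification via A' ∪ B': A' = {1, 3, 4, 5, 7, 8, 9}, B' = {1, 2, 3, 4, 5, 6, 7}
A' ∪ B' = {1, 2, 3, 4, 5, 6, 7, 8, 9} ✓

{1, 2, 3, 4, 5, 6, 7, 8, 9}


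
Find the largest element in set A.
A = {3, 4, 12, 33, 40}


Set A = {3, 4, 12, 33, 40}
Elements in ascending order: 3, 4, 12, 33, 40
The largest element is 40.

40


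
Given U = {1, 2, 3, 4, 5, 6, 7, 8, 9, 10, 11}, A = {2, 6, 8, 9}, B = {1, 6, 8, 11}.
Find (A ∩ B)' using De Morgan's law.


U = {1, 2, 3, 4, 5, 6, 7, 8, 9, 10, 11}
A = {2, 6, 8, 9}, B = {1, 6, 8, 11}
A ∩ B = {6, 8}
(A ∩ B)' = U \ (A ∩ B) = {1, 2, 3, 4, 5, 7, 9, 10, 11}
Verification via A' ∪ B': A' = {1, 3, 4, 5, 7, 10, 11}, B' = {2, 3, 4, 5, 7, 9, 10}
A' ∪ B' = {1, 2, 3, 4, 5, 7, 9, 10, 11} ✓

{1, 2, 3, 4, 5, 7, 9, 10, 11}


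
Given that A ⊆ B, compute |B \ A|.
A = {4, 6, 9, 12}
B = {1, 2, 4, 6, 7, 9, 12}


Set A = {4, 6, 9, 12}, |A| = 4
Set B = {1, 2, 4, 6, 7, 9, 12}, |B| = 7
Since A ⊆ B: B \ A = {1, 2, 7}
|B| - |A| = 7 - 4 = 3

3


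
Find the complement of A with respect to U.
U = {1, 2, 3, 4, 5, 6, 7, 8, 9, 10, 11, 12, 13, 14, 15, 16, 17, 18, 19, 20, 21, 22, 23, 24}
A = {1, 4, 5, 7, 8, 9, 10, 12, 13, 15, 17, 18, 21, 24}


Universal set U = {1, 2, 3, 4, 5, 6, 7, 8, 9, 10, 11, 12, 13, 14, 15, 16, 17, 18, 19, 20, 21, 22, 23, 24}
Set A = {1, 4, 5, 7, 8, 9, 10, 12, 13, 15, 17, 18, 21, 24}
A' = U \ A = elements in U but not in A
Checking each element of U:
1 (in A, exclude), 2 (not in A, include), 3 (not in A, include), 4 (in A, exclude), 5 (in A, exclude), 6 (not in A, include), 7 (in A, exclude), 8 (in A, exclude), 9 (in A, exclude), 10 (in A, exclude), 11 (not in A, include), 12 (in A, exclude), 13 (in A, exclude), 14 (not in A, include), 15 (in A, exclude), 16 (not in A, include), 17 (in A, exclude), 18 (in A, exclude), 19 (not in A, include), 20 (not in A, include), 21 (in A, exclude), 22 (not in A, include), 23 (not in A, include), 24 (in A, exclude)
A' = {2, 3, 6, 11, 14, 16, 19, 20, 22, 23}

{2, 3, 6, 11, 14, 16, 19, 20, 22, 23}


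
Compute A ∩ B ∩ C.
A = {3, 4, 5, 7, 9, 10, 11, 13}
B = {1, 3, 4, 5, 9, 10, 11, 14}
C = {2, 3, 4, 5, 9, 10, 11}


Set A = {3, 4, 5, 7, 9, 10, 11, 13}
Set B = {1, 3, 4, 5, 9, 10, 11, 14}
Set C = {2, 3, 4, 5, 9, 10, 11}
First, A ∩ B = {3, 4, 5, 9, 10, 11}
Then, (A ∩ B) ∩ C = {3, 4, 5, 9, 10, 11}

{3, 4, 5, 9, 10, 11}


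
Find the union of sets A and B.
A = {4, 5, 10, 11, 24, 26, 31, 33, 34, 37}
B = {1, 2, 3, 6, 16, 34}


Set A = {4, 5, 10, 11, 24, 26, 31, 33, 34, 37}
Set B = {1, 2, 3, 6, 16, 34}
A ∪ B includes all elements in either set.
Elements from A: {4, 5, 10, 11, 24, 26, 31, 33, 34, 37}
Elements from B not already included: {1, 2, 3, 6, 16}
A ∪ B = {1, 2, 3, 4, 5, 6, 10, 11, 16, 24, 26, 31, 33, 34, 37}

{1, 2, 3, 4, 5, 6, 10, 11, 16, 24, 26, 31, 33, 34, 37}


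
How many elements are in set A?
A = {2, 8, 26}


Set A = {2, 8, 26}
Listing elements: 2, 8, 26
Counting: 3 elements
|A| = 3

3


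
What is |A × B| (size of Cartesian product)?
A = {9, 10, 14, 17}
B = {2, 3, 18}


Set A = {9, 10, 14, 17} has 4 elements.
Set B = {2, 3, 18} has 3 elements.
|A × B| = |A| × |B| = 4 × 3 = 12

12


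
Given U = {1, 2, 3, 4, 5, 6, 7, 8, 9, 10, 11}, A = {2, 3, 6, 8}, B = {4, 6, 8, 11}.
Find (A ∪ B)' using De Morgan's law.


U = {1, 2, 3, 4, 5, 6, 7, 8, 9, 10, 11}
A = {2, 3, 6, 8}, B = {4, 6, 8, 11}
A ∪ B = {2, 3, 4, 6, 8, 11}
(A ∪ B)' = U \ (A ∪ B) = {1, 5, 7, 9, 10}
Verification via A' ∩ B': A' = {1, 4, 5, 7, 9, 10, 11}, B' = {1, 2, 3, 5, 7, 9, 10}
A' ∩ B' = {1, 5, 7, 9, 10} ✓

{1, 5, 7, 9, 10}


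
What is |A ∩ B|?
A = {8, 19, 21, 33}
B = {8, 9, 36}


Set A = {8, 19, 21, 33}
Set B = {8, 9, 36}
A ∩ B = {8}
|A ∩ B| = 1

1


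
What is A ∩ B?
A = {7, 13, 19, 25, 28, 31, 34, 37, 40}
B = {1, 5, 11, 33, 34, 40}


Set A = {7, 13, 19, 25, 28, 31, 34, 37, 40}
Set B = {1, 5, 11, 33, 34, 40}
A ∩ B includes only elements in both sets.
Check each element of A against B:
7 ✗, 13 ✗, 19 ✗, 25 ✗, 28 ✗, 31 ✗, 34 ✓, 37 ✗, 40 ✓
A ∩ B = {34, 40}

{34, 40}


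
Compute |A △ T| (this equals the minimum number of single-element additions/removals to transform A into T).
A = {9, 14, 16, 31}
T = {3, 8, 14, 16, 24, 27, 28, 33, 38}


Set A = {9, 14, 16, 31}
Set T = {3, 8, 14, 16, 24, 27, 28, 33, 38}
Elements to remove from A (in A, not in T): {9, 31} → 2 removals
Elements to add to A (in T, not in A): {3, 8, 24, 27, 28, 33, 38} → 7 additions
Total edits = 2 + 7 = 9

9


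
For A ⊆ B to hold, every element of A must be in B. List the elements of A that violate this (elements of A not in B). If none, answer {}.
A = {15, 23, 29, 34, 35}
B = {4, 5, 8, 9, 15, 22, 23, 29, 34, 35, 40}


Set A = {15, 23, 29, 34, 35}
Set B = {4, 5, 8, 9, 15, 22, 23, 29, 34, 35, 40}
Check each element of A against B:
15 ∈ B, 23 ∈ B, 29 ∈ B, 34 ∈ B, 35 ∈ B
Elements of A not in B: {}

{}


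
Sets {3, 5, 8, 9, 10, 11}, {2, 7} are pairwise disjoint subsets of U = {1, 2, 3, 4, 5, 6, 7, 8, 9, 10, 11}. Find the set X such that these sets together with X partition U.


U = {1, 2, 3, 4, 5, 6, 7, 8, 9, 10, 11}
Shown blocks: {3, 5, 8, 9, 10, 11}, {2, 7}
A partition's blocks are pairwise disjoint and cover U, so the missing block = U \ (union of shown blocks).
Union of shown blocks: {2, 3, 5, 7, 8, 9, 10, 11}
Missing block = U \ (union) = {1, 4, 6}

{1, 4, 6}


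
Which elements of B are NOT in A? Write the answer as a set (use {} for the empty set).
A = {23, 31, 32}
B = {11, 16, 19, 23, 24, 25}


Set A = {23, 31, 32}
Set B = {11, 16, 19, 23, 24, 25}
Check each element of B against A:
11 ∉ A (include), 16 ∉ A (include), 19 ∉ A (include), 23 ∈ A, 24 ∉ A (include), 25 ∉ A (include)
Elements of B not in A: {11, 16, 19, 24, 25}

{11, 16, 19, 24, 25}


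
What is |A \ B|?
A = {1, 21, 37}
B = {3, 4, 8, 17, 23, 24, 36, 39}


Set A = {1, 21, 37}
Set B = {3, 4, 8, 17, 23, 24, 36, 39}
A \ B = {1, 21, 37}
|A \ B| = 3

3


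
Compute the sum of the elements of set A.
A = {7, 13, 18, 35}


Set A = {7, 13, 18, 35}
Sum = 7 + 13 + 18 + 35 = 73

73


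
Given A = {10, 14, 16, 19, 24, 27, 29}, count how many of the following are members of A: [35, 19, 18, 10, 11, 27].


Set A = {10, 14, 16, 19, 24, 27, 29}
Candidates: [35, 19, 18, 10, 11, 27]
Check each candidate:
35 ∉ A, 19 ∈ A, 18 ∉ A, 10 ∈ A, 11 ∉ A, 27 ∈ A
Count of candidates in A: 3

3


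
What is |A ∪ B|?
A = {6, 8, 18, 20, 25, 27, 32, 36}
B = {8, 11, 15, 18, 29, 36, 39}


Set A = {6, 8, 18, 20, 25, 27, 32, 36}, |A| = 8
Set B = {8, 11, 15, 18, 29, 36, 39}, |B| = 7
A ∩ B = {8, 18, 36}, |A ∩ B| = 3
|A ∪ B| = |A| + |B| - |A ∩ B| = 8 + 7 - 3 = 12

12


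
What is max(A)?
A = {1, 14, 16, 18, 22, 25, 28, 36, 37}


Set A = {1, 14, 16, 18, 22, 25, 28, 36, 37}
Elements in ascending order: 1, 14, 16, 18, 22, 25, 28, 36, 37
The largest element is 37.

37


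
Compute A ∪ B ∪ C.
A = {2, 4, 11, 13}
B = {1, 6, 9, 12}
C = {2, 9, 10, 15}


Set A = {2, 4, 11, 13}
Set B = {1, 6, 9, 12}
Set C = {2, 9, 10, 15}
First, A ∪ B = {1, 2, 4, 6, 9, 11, 12, 13}
Then, (A ∪ B) ∪ C = {1, 2, 4, 6, 9, 10, 11, 12, 13, 15}

{1, 2, 4, 6, 9, 10, 11, 12, 13, 15}


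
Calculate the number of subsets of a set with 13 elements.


The set has 13 elements.
The power set contains all possible subsets.
|P(A)| = 2^|A| = 2^13 = 8192

8192


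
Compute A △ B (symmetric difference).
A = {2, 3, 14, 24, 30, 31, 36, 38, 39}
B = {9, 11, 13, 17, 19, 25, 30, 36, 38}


Set A = {2, 3, 14, 24, 30, 31, 36, 38, 39}
Set B = {9, 11, 13, 17, 19, 25, 30, 36, 38}
A △ B = (A \ B) ∪ (B \ A)
Elements in A but not B: {2, 3, 14, 24, 31, 39}
Elements in B but not A: {9, 11, 13, 17, 19, 25}
A △ B = {2, 3, 9, 11, 13, 14, 17, 19, 24, 25, 31, 39}

{2, 3, 9, 11, 13, 14, 17, 19, 24, 25, 31, 39}


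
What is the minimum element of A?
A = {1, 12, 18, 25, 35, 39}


Set A = {1, 12, 18, 25, 35, 39}
Elements in ascending order: 1, 12, 18, 25, 35, 39
The smallest element is 1.

1


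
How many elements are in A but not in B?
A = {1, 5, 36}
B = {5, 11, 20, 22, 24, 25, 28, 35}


Set A = {1, 5, 36}
Set B = {5, 11, 20, 22, 24, 25, 28, 35}
A \ B = {1, 36}
|A \ B| = 2

2


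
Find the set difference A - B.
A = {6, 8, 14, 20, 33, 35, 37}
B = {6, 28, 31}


Set A = {6, 8, 14, 20, 33, 35, 37}
Set B = {6, 28, 31}
A \ B includes elements in A that are not in B.
Check each element of A:
6 (in B, remove), 8 (not in B, keep), 14 (not in B, keep), 20 (not in B, keep), 33 (not in B, keep), 35 (not in B, keep), 37 (not in B, keep)
A \ B = {8, 14, 20, 33, 35, 37}

{8, 14, 20, 33, 35, 37}


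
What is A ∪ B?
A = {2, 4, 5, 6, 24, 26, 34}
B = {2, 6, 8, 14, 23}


Set A = {2, 4, 5, 6, 24, 26, 34}
Set B = {2, 6, 8, 14, 23}
A ∪ B includes all elements in either set.
Elements from A: {2, 4, 5, 6, 24, 26, 34}
Elements from B not already included: {8, 14, 23}
A ∪ B = {2, 4, 5, 6, 8, 14, 23, 24, 26, 34}

{2, 4, 5, 6, 8, 14, 23, 24, 26, 34}


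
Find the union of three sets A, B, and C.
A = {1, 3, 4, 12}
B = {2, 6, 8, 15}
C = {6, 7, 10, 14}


Set A = {1, 3, 4, 12}
Set B = {2, 6, 8, 15}
Set C = {6, 7, 10, 14}
First, A ∪ B = {1, 2, 3, 4, 6, 8, 12, 15}
Then, (A ∪ B) ∪ C = {1, 2, 3, 4, 6, 7, 8, 10, 12, 14, 15}

{1, 2, 3, 4, 6, 7, 8, 10, 12, 14, 15}


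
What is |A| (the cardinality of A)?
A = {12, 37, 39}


Set A = {12, 37, 39}
Listing elements: 12, 37, 39
Counting: 3 elements
|A| = 3

3


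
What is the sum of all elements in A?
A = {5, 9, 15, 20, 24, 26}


Set A = {5, 9, 15, 20, 24, 26}
Sum = 5 + 9 + 15 + 20 + 24 + 26 = 99

99


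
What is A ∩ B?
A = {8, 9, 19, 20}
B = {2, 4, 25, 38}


Set A = {8, 9, 19, 20}
Set B = {2, 4, 25, 38}
A ∩ B includes only elements in both sets.
Check each element of A against B:
8 ✗, 9 ✗, 19 ✗, 20 ✗
A ∩ B = {}

{}


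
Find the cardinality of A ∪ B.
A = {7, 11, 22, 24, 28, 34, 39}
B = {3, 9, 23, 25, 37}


Set A = {7, 11, 22, 24, 28, 34, 39}, |A| = 7
Set B = {3, 9, 23, 25, 37}, |B| = 5
A ∩ B = {}, |A ∩ B| = 0
|A ∪ B| = |A| + |B| - |A ∩ B| = 7 + 5 - 0 = 12

12


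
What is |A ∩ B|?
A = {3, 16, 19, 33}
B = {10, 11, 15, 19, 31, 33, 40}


Set A = {3, 16, 19, 33}
Set B = {10, 11, 15, 19, 31, 33, 40}
A ∩ B = {19, 33}
|A ∩ B| = 2

2


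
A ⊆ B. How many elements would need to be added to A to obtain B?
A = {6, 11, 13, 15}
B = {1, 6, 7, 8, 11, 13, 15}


Set A = {6, 11, 13, 15}, |A| = 4
Set B = {1, 6, 7, 8, 11, 13, 15}, |B| = 7
Since A ⊆ B: B \ A = {1, 7, 8}
|B| - |A| = 7 - 4 = 3

3


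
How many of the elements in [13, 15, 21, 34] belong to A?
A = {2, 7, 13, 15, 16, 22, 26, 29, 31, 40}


Set A = {2, 7, 13, 15, 16, 22, 26, 29, 31, 40}
Candidates: [13, 15, 21, 34]
Check each candidate:
13 ∈ A, 15 ∈ A, 21 ∉ A, 34 ∉ A
Count of candidates in A: 2

2


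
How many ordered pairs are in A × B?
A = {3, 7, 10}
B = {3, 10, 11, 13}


Set A = {3, 7, 10} has 3 elements.
Set B = {3, 10, 11, 13} has 4 elements.
|A × B| = |A| × |B| = 3 × 4 = 12

12


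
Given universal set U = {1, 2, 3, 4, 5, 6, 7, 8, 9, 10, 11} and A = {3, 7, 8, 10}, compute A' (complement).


Universal set U = {1, 2, 3, 4, 5, 6, 7, 8, 9, 10, 11}
Set A = {3, 7, 8, 10}
A' = U \ A = elements in U but not in A
Checking each element of U:
1 (not in A, include), 2 (not in A, include), 3 (in A, exclude), 4 (not in A, include), 5 (not in A, include), 6 (not in A, include), 7 (in A, exclude), 8 (in A, exclude), 9 (not in A, include), 10 (in A, exclude), 11 (not in A, include)
A' = {1, 2, 4, 5, 6, 9, 11}

{1, 2, 4, 5, 6, 9, 11}


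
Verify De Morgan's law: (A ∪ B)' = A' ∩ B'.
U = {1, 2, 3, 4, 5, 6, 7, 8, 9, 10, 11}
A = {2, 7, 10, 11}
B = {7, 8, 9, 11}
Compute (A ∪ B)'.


U = {1, 2, 3, 4, 5, 6, 7, 8, 9, 10, 11}
A = {2, 7, 10, 11}, B = {7, 8, 9, 11}
A ∪ B = {2, 7, 8, 9, 10, 11}
(A ∪ B)' = U \ (A ∪ B) = {1, 3, 4, 5, 6}
Verification via A' ∩ B': A' = {1, 3, 4, 5, 6, 8, 9}, B' = {1, 2, 3, 4, 5, 6, 10}
A' ∩ B' = {1, 3, 4, 5, 6} ✓

{1, 3, 4, 5, 6}


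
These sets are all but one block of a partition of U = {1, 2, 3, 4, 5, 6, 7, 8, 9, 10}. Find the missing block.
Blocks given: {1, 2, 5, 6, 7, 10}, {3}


U = {1, 2, 3, 4, 5, 6, 7, 8, 9, 10}
Shown blocks: {1, 2, 5, 6, 7, 10}, {3}
A partition's blocks are pairwise disjoint and cover U, so the missing block = U \ (union of shown blocks).
Union of shown blocks: {1, 2, 3, 5, 6, 7, 10}
Missing block = U \ (union) = {4, 8, 9}

{4, 8, 9}


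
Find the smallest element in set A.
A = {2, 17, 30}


Set A = {2, 17, 30}
Elements in ascending order: 2, 17, 30
The smallest element is 2.

2


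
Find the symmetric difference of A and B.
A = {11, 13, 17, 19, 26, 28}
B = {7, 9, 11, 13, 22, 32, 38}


Set A = {11, 13, 17, 19, 26, 28}
Set B = {7, 9, 11, 13, 22, 32, 38}
A △ B = (A \ B) ∪ (B \ A)
Elements in A but not B: {17, 19, 26, 28}
Elements in B but not A: {7, 9, 22, 32, 38}
A △ B = {7, 9, 17, 19, 22, 26, 28, 32, 38}

{7, 9, 17, 19, 22, 26, 28, 32, 38}


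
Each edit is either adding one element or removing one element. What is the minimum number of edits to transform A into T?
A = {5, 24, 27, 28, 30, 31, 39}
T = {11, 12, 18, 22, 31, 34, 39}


Set A = {5, 24, 27, 28, 30, 31, 39}
Set T = {11, 12, 18, 22, 31, 34, 39}
Elements to remove from A (in A, not in T): {5, 24, 27, 28, 30} → 5 removals
Elements to add to A (in T, not in A): {11, 12, 18, 22, 34} → 5 additions
Total edits = 5 + 5 = 10

10


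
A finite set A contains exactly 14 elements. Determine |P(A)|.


The set has 14 elements.
The power set contains all possible subsets.
|P(A)| = 2^|A| = 2^14 = 16384

16384


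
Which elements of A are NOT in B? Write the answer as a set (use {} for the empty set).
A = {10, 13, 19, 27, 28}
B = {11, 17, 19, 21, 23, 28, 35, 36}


Set A = {10, 13, 19, 27, 28}
Set B = {11, 17, 19, 21, 23, 28, 35, 36}
Check each element of A against B:
10 ∉ B (include), 13 ∉ B (include), 19 ∈ B, 27 ∉ B (include), 28 ∈ B
Elements of A not in B: {10, 13, 27}

{10, 13, 27}


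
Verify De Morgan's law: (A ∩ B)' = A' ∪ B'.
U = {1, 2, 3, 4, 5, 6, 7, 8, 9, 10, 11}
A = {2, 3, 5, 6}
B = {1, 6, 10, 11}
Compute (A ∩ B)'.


U = {1, 2, 3, 4, 5, 6, 7, 8, 9, 10, 11}
A = {2, 3, 5, 6}, B = {1, 6, 10, 11}
A ∩ B = {6}
(A ∩ B)' = U \ (A ∩ B) = {1, 2, 3, 4, 5, 7, 8, 9, 10, 11}
Verification via A' ∪ B': A' = {1, 4, 7, 8, 9, 10, 11}, B' = {2, 3, 4, 5, 7, 8, 9}
A' ∪ B' = {1, 2, 3, 4, 5, 7, 8, 9, 10, 11} ✓

{1, 2, 3, 4, 5, 7, 8, 9, 10, 11}


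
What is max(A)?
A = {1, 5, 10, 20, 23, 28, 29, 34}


Set A = {1, 5, 10, 20, 23, 28, 29, 34}
Elements in ascending order: 1, 5, 10, 20, 23, 28, 29, 34
The largest element is 34.

34


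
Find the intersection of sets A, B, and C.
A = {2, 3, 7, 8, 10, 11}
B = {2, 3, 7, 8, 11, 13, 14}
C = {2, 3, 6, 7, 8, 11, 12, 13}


Set A = {2, 3, 7, 8, 10, 11}
Set B = {2, 3, 7, 8, 11, 13, 14}
Set C = {2, 3, 6, 7, 8, 11, 12, 13}
First, A ∩ B = {2, 3, 7, 8, 11}
Then, (A ∩ B) ∩ C = {2, 3, 7, 8, 11}

{2, 3, 7, 8, 11}


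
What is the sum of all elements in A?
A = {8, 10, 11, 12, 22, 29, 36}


Set A = {8, 10, 11, 12, 22, 29, 36}
Sum = 8 + 10 + 11 + 12 + 22 + 29 + 36 = 128

128


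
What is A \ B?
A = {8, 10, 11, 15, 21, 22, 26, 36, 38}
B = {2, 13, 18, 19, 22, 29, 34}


Set A = {8, 10, 11, 15, 21, 22, 26, 36, 38}
Set B = {2, 13, 18, 19, 22, 29, 34}
A \ B includes elements in A that are not in B.
Check each element of A:
8 (not in B, keep), 10 (not in B, keep), 11 (not in B, keep), 15 (not in B, keep), 21 (not in B, keep), 22 (in B, remove), 26 (not in B, keep), 36 (not in B, keep), 38 (not in B, keep)
A \ B = {8, 10, 11, 15, 21, 26, 36, 38}

{8, 10, 11, 15, 21, 26, 36, 38}


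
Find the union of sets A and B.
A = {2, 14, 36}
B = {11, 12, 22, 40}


Set A = {2, 14, 36}
Set B = {11, 12, 22, 40}
A ∪ B includes all elements in either set.
Elements from A: {2, 14, 36}
Elements from B not already included: {11, 12, 22, 40}
A ∪ B = {2, 11, 12, 14, 22, 36, 40}

{2, 11, 12, 14, 22, 36, 40}


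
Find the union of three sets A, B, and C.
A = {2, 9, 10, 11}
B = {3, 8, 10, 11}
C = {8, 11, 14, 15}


Set A = {2, 9, 10, 11}
Set B = {3, 8, 10, 11}
Set C = {8, 11, 14, 15}
First, A ∪ B = {2, 3, 8, 9, 10, 11}
Then, (A ∪ B) ∪ C = {2, 3, 8, 9, 10, 11, 14, 15}

{2, 3, 8, 9, 10, 11, 14, 15}


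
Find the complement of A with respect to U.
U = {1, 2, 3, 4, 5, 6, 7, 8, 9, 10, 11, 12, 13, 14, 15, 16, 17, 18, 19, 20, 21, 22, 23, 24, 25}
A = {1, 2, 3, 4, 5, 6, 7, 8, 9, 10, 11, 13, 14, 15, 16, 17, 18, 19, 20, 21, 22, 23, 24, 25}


Universal set U = {1, 2, 3, 4, 5, 6, 7, 8, 9, 10, 11, 12, 13, 14, 15, 16, 17, 18, 19, 20, 21, 22, 23, 24, 25}
Set A = {1, 2, 3, 4, 5, 6, 7, 8, 9, 10, 11, 13, 14, 15, 16, 17, 18, 19, 20, 21, 22, 23, 24, 25}
A' = U \ A = elements in U but not in A
Checking each element of U:
1 (in A, exclude), 2 (in A, exclude), 3 (in A, exclude), 4 (in A, exclude), 5 (in A, exclude), 6 (in A, exclude), 7 (in A, exclude), 8 (in A, exclude), 9 (in A, exclude), 10 (in A, exclude), 11 (in A, exclude), 12 (not in A, include), 13 (in A, exclude), 14 (in A, exclude), 15 (in A, exclude), 16 (in A, exclude), 17 (in A, exclude), 18 (in A, exclude), 19 (in A, exclude), 20 (in A, exclude), 21 (in A, exclude), 22 (in A, exclude), 23 (in A, exclude), 24 (in A, exclude), 25 (in A, exclude)
A' = {12}

{12}


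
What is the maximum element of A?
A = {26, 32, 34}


Set A = {26, 32, 34}
Elements in ascending order: 26, 32, 34
The largest element is 34.

34


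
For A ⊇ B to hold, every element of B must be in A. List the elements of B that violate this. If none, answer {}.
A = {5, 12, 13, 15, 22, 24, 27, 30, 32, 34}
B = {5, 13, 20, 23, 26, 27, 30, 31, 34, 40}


Set A = {5, 12, 13, 15, 22, 24, 27, 30, 32, 34}
Set B = {5, 13, 20, 23, 26, 27, 30, 31, 34, 40}
Check each element of B against A:
5 ∈ A, 13 ∈ A, 20 ∉ A (include), 23 ∉ A (include), 26 ∉ A (include), 27 ∈ A, 30 ∈ A, 31 ∉ A (include), 34 ∈ A, 40 ∉ A (include)
Elements of B not in A: {20, 23, 26, 31, 40}

{20, 23, 26, 31, 40}


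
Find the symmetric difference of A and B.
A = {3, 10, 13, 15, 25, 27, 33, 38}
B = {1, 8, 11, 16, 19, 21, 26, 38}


Set A = {3, 10, 13, 15, 25, 27, 33, 38}
Set B = {1, 8, 11, 16, 19, 21, 26, 38}
A △ B = (A \ B) ∪ (B \ A)
Elements in A but not B: {3, 10, 13, 15, 25, 27, 33}
Elements in B but not A: {1, 8, 11, 16, 19, 21, 26}
A △ B = {1, 3, 8, 10, 11, 13, 15, 16, 19, 21, 25, 26, 27, 33}

{1, 3, 8, 10, 11, 13, 15, 16, 19, 21, 25, 26, 27, 33}


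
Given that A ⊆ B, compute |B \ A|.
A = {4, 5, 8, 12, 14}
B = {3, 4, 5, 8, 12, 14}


Set A = {4, 5, 8, 12, 14}, |A| = 5
Set B = {3, 4, 5, 8, 12, 14}, |B| = 6
Since A ⊆ B: B \ A = {3}
|B| - |A| = 6 - 5 = 1

1


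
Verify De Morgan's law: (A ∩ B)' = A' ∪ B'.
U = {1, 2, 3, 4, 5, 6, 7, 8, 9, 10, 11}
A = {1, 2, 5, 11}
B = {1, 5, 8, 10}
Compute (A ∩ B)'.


U = {1, 2, 3, 4, 5, 6, 7, 8, 9, 10, 11}
A = {1, 2, 5, 11}, B = {1, 5, 8, 10}
A ∩ B = {1, 5}
(A ∩ B)' = U \ (A ∩ B) = {2, 3, 4, 6, 7, 8, 9, 10, 11}
Verification via A' ∪ B': A' = {3, 4, 6, 7, 8, 9, 10}, B' = {2, 3, 4, 6, 7, 9, 11}
A' ∪ B' = {2, 3, 4, 6, 7, 8, 9, 10, 11} ✓

{2, 3, 4, 6, 7, 8, 9, 10, 11}


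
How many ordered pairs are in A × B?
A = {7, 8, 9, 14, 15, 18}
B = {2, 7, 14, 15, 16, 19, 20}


Set A = {7, 8, 9, 14, 15, 18} has 6 elements.
Set B = {2, 7, 14, 15, 16, 19, 20} has 7 elements.
|A × B| = |A| × |B| = 6 × 7 = 42

42


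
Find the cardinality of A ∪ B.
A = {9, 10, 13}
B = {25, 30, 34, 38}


Set A = {9, 10, 13}, |A| = 3
Set B = {25, 30, 34, 38}, |B| = 4
A ∩ B = {}, |A ∩ B| = 0
|A ∪ B| = |A| + |B| - |A ∩ B| = 3 + 4 - 0 = 7

7


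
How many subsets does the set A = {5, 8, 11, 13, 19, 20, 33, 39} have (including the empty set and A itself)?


Set A = {5, 8, 11, 13, 19, 20, 33, 39}
|A| = 8
The power set P(A) contains all subsets of A.
|P(A)| = 2^|A| = 2^8 = 256

256


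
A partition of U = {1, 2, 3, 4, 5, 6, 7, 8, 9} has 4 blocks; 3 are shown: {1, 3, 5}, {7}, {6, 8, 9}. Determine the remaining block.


U = {1, 2, 3, 4, 5, 6, 7, 8, 9}
Shown blocks: {1, 3, 5}, {7}, {6, 8, 9}
A partition's blocks are pairwise disjoint and cover U, so the missing block = U \ (union of shown blocks).
Union of shown blocks: {1, 3, 5, 6, 7, 8, 9}
Missing block = U \ (union) = {2, 4}

{2, 4}


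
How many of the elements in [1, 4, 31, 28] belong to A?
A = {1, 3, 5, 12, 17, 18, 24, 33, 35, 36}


Set A = {1, 3, 5, 12, 17, 18, 24, 33, 35, 36}
Candidates: [1, 4, 31, 28]
Check each candidate:
1 ∈ A, 4 ∉ A, 31 ∉ A, 28 ∉ A
Count of candidates in A: 1

1


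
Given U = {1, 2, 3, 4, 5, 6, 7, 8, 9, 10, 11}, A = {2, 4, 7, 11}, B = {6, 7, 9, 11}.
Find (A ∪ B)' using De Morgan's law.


U = {1, 2, 3, 4, 5, 6, 7, 8, 9, 10, 11}
A = {2, 4, 7, 11}, B = {6, 7, 9, 11}
A ∪ B = {2, 4, 6, 7, 9, 11}
(A ∪ B)' = U \ (A ∪ B) = {1, 3, 5, 8, 10}
Verification via A' ∩ B': A' = {1, 3, 5, 6, 8, 9, 10}, B' = {1, 2, 3, 4, 5, 8, 10}
A' ∩ B' = {1, 3, 5, 8, 10} ✓

{1, 3, 5, 8, 10}


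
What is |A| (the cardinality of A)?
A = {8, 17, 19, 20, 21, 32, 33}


Set A = {8, 17, 19, 20, 21, 32, 33}
Listing elements: 8, 17, 19, 20, 21, 32, 33
Counting: 7 elements
|A| = 7

7


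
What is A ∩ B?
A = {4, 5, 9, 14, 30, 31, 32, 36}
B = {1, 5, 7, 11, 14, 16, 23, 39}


Set A = {4, 5, 9, 14, 30, 31, 32, 36}
Set B = {1, 5, 7, 11, 14, 16, 23, 39}
A ∩ B includes only elements in both sets.
Check each element of A against B:
4 ✗, 5 ✓, 9 ✗, 14 ✓, 30 ✗, 31 ✗, 32 ✗, 36 ✗
A ∩ B = {5, 14}

{5, 14}


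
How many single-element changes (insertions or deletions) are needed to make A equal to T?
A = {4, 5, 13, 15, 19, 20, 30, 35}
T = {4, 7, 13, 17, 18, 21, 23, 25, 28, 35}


Set A = {4, 5, 13, 15, 19, 20, 30, 35}
Set T = {4, 7, 13, 17, 18, 21, 23, 25, 28, 35}
Elements to remove from A (in A, not in T): {5, 15, 19, 20, 30} → 5 removals
Elements to add to A (in T, not in A): {7, 17, 18, 21, 23, 25, 28} → 7 additions
Total edits = 5 + 7 = 12

12


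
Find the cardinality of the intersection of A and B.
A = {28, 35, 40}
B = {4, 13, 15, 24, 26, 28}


Set A = {28, 35, 40}
Set B = {4, 13, 15, 24, 26, 28}
A ∩ B = {28}
|A ∩ B| = 1

1


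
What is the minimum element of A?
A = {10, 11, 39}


Set A = {10, 11, 39}
Elements in ascending order: 10, 11, 39
The smallest element is 10.

10


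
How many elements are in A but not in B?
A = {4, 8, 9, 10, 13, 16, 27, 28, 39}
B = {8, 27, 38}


Set A = {4, 8, 9, 10, 13, 16, 27, 28, 39}
Set B = {8, 27, 38}
A \ B = {4, 9, 10, 13, 16, 28, 39}
|A \ B| = 7

7


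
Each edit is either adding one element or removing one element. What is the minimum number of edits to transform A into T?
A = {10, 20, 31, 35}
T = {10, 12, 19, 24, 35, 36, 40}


Set A = {10, 20, 31, 35}
Set T = {10, 12, 19, 24, 35, 36, 40}
Elements to remove from A (in A, not in T): {20, 31} → 2 removals
Elements to add to A (in T, not in A): {12, 19, 24, 36, 40} → 5 additions
Total edits = 2 + 5 = 7

7


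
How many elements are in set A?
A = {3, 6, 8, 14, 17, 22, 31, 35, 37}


Set A = {3, 6, 8, 14, 17, 22, 31, 35, 37}
Listing elements: 3, 6, 8, 14, 17, 22, 31, 35, 37
Counting: 9 elements
|A| = 9

9


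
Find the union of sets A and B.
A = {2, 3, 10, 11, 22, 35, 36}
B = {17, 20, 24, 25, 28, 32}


Set A = {2, 3, 10, 11, 22, 35, 36}
Set B = {17, 20, 24, 25, 28, 32}
A ∪ B includes all elements in either set.
Elements from A: {2, 3, 10, 11, 22, 35, 36}
Elements from B not already included: {17, 20, 24, 25, 28, 32}
A ∪ B = {2, 3, 10, 11, 17, 20, 22, 24, 25, 28, 32, 35, 36}

{2, 3, 10, 11, 17, 20, 22, 24, 25, 28, 32, 35, 36}


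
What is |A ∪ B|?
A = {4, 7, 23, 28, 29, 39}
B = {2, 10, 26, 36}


Set A = {4, 7, 23, 28, 29, 39}, |A| = 6
Set B = {2, 10, 26, 36}, |B| = 4
A ∩ B = {}, |A ∩ B| = 0
|A ∪ B| = |A| + |B| - |A ∩ B| = 6 + 4 - 0 = 10

10


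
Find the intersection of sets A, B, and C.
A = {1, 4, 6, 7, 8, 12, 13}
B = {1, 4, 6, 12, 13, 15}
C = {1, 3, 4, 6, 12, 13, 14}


Set A = {1, 4, 6, 7, 8, 12, 13}
Set B = {1, 4, 6, 12, 13, 15}
Set C = {1, 3, 4, 6, 12, 13, 14}
First, A ∩ B = {1, 4, 6, 12, 13}
Then, (A ∩ B) ∩ C = {1, 4, 6, 12, 13}

{1, 4, 6, 12, 13}


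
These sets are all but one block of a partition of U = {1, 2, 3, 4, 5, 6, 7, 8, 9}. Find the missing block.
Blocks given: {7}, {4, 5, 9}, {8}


U = {1, 2, 3, 4, 5, 6, 7, 8, 9}
Shown blocks: {7}, {4, 5, 9}, {8}
A partition's blocks are pairwise disjoint and cover U, so the missing block = U \ (union of shown blocks).
Union of shown blocks: {4, 5, 7, 8, 9}
Missing block = U \ (union) = {1, 2, 3, 6}

{1, 2, 3, 6}


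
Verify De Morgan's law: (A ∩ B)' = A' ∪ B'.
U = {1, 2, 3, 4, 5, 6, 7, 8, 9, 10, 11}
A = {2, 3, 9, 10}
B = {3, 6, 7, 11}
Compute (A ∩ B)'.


U = {1, 2, 3, 4, 5, 6, 7, 8, 9, 10, 11}
A = {2, 3, 9, 10}, B = {3, 6, 7, 11}
A ∩ B = {3}
(A ∩ B)' = U \ (A ∩ B) = {1, 2, 4, 5, 6, 7, 8, 9, 10, 11}
Verification via A' ∪ B': A' = {1, 4, 5, 6, 7, 8, 11}, B' = {1, 2, 4, 5, 8, 9, 10}
A' ∪ B' = {1, 2, 4, 5, 6, 7, 8, 9, 10, 11} ✓

{1, 2, 4, 5, 6, 7, 8, 9, 10, 11}


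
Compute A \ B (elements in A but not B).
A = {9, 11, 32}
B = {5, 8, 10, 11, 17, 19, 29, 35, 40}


Set A = {9, 11, 32}
Set B = {5, 8, 10, 11, 17, 19, 29, 35, 40}
A \ B includes elements in A that are not in B.
Check each element of A:
9 (not in B, keep), 11 (in B, remove), 32 (not in B, keep)
A \ B = {9, 32}

{9, 32}


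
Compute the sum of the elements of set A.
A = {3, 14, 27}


Set A = {3, 14, 27}
Sum = 3 + 14 + 27 = 44

44


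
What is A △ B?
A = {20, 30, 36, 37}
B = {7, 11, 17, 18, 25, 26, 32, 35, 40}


Set A = {20, 30, 36, 37}
Set B = {7, 11, 17, 18, 25, 26, 32, 35, 40}
A △ B = (A \ B) ∪ (B \ A)
Elements in A but not B: {20, 30, 36, 37}
Elements in B but not A: {7, 11, 17, 18, 25, 26, 32, 35, 40}
A △ B = {7, 11, 17, 18, 20, 25, 26, 30, 32, 35, 36, 37, 40}

{7, 11, 17, 18, 20, 25, 26, 30, 32, 35, 36, 37, 40}


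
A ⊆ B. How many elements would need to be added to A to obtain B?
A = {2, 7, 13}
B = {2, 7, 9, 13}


Set A = {2, 7, 13}, |A| = 3
Set B = {2, 7, 9, 13}, |B| = 4
Since A ⊆ B: B \ A = {9}
|B| - |A| = 4 - 3 = 1

1


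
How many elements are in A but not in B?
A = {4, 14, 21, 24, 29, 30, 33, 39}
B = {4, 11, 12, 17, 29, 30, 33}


Set A = {4, 14, 21, 24, 29, 30, 33, 39}
Set B = {4, 11, 12, 17, 29, 30, 33}
A \ B = {14, 21, 24, 39}
|A \ B| = 4

4


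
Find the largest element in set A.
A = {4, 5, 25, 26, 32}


Set A = {4, 5, 25, 26, 32}
Elements in ascending order: 4, 5, 25, 26, 32
The largest element is 32.

32


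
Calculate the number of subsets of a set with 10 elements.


The set has 10 elements.
The power set contains all possible subsets.
|P(A)| = 2^|A| = 2^10 = 1024

1024


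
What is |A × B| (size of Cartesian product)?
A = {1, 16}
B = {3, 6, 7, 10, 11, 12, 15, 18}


Set A = {1, 16} has 2 elements.
Set B = {3, 6, 7, 10, 11, 12, 15, 18} has 8 elements.
|A × B| = |A| × |B| = 2 × 8 = 16

16


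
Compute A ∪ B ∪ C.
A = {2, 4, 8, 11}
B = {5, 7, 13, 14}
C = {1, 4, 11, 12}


Set A = {2, 4, 8, 11}
Set B = {5, 7, 13, 14}
Set C = {1, 4, 11, 12}
First, A ∪ B = {2, 4, 5, 7, 8, 11, 13, 14}
Then, (A ∪ B) ∪ C = {1, 2, 4, 5, 7, 8, 11, 12, 13, 14}

{1, 2, 4, 5, 7, 8, 11, 12, 13, 14}


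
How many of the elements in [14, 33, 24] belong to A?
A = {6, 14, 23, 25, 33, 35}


Set A = {6, 14, 23, 25, 33, 35}
Candidates: [14, 33, 24]
Check each candidate:
14 ∈ A, 33 ∈ A, 24 ∉ A
Count of candidates in A: 2

2


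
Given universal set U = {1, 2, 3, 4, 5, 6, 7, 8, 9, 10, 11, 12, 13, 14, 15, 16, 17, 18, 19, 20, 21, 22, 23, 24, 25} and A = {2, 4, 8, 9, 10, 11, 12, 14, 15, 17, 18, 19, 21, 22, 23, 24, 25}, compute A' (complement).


Universal set U = {1, 2, 3, 4, 5, 6, 7, 8, 9, 10, 11, 12, 13, 14, 15, 16, 17, 18, 19, 20, 21, 22, 23, 24, 25}
Set A = {2, 4, 8, 9, 10, 11, 12, 14, 15, 17, 18, 19, 21, 22, 23, 24, 25}
A' = U \ A = elements in U but not in A
Checking each element of U:
1 (not in A, include), 2 (in A, exclude), 3 (not in A, include), 4 (in A, exclude), 5 (not in A, include), 6 (not in A, include), 7 (not in A, include), 8 (in A, exclude), 9 (in A, exclude), 10 (in A, exclude), 11 (in A, exclude), 12 (in A, exclude), 13 (not in A, include), 14 (in A, exclude), 15 (in A, exclude), 16 (not in A, include), 17 (in A, exclude), 18 (in A, exclude), 19 (in A, exclude), 20 (not in A, include), 21 (in A, exclude), 22 (in A, exclude), 23 (in A, exclude), 24 (in A, exclude), 25 (in A, exclude)
A' = {1, 3, 5, 6, 7, 13, 16, 20}

{1, 3, 5, 6, 7, 13, 16, 20}


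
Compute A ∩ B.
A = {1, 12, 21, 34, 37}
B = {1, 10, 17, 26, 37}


Set A = {1, 12, 21, 34, 37}
Set B = {1, 10, 17, 26, 37}
A ∩ B includes only elements in both sets.
Check each element of A against B:
1 ✓, 12 ✗, 21 ✗, 34 ✗, 37 ✓
A ∩ B = {1, 37}

{1, 37}


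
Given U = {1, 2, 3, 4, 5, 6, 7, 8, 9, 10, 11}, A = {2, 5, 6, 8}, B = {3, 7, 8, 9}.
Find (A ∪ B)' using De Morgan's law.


U = {1, 2, 3, 4, 5, 6, 7, 8, 9, 10, 11}
A = {2, 5, 6, 8}, B = {3, 7, 8, 9}
A ∪ B = {2, 3, 5, 6, 7, 8, 9}
(A ∪ B)' = U \ (A ∪ B) = {1, 4, 10, 11}
Verification via A' ∩ B': A' = {1, 3, 4, 7, 9, 10, 11}, B' = {1, 2, 4, 5, 6, 10, 11}
A' ∩ B' = {1, 4, 10, 11} ✓

{1, 4, 10, 11}


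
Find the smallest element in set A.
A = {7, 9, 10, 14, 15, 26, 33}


Set A = {7, 9, 10, 14, 15, 26, 33}
Elements in ascending order: 7, 9, 10, 14, 15, 26, 33
The smallest element is 7.

7


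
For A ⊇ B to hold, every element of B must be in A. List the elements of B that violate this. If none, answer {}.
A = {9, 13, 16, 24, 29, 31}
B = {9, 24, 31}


Set A = {9, 13, 16, 24, 29, 31}
Set B = {9, 24, 31}
Check each element of B against A:
9 ∈ A, 24 ∈ A, 31 ∈ A
Elements of B not in A: {}

{}


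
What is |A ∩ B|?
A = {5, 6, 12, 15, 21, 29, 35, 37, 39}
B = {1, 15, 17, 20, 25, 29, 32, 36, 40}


Set A = {5, 6, 12, 15, 21, 29, 35, 37, 39}
Set B = {1, 15, 17, 20, 25, 29, 32, 36, 40}
A ∩ B = {15, 29}
|A ∩ B| = 2

2


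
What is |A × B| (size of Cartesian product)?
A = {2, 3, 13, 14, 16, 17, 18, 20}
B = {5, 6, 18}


Set A = {2, 3, 13, 14, 16, 17, 18, 20} has 8 elements.
Set B = {5, 6, 18} has 3 elements.
|A × B| = |A| × |B| = 8 × 3 = 24

24


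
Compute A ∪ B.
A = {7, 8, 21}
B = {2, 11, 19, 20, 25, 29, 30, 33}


Set A = {7, 8, 21}
Set B = {2, 11, 19, 20, 25, 29, 30, 33}
A ∪ B includes all elements in either set.
Elements from A: {7, 8, 21}
Elements from B not already included: {2, 11, 19, 20, 25, 29, 30, 33}
A ∪ B = {2, 7, 8, 11, 19, 20, 21, 25, 29, 30, 33}

{2, 7, 8, 11, 19, 20, 21, 25, 29, 30, 33}


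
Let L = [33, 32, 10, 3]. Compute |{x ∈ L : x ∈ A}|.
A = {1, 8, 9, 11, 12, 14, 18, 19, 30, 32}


Set A = {1, 8, 9, 11, 12, 14, 18, 19, 30, 32}
Candidates: [33, 32, 10, 3]
Check each candidate:
33 ∉ A, 32 ∈ A, 10 ∉ A, 3 ∉ A
Count of candidates in A: 1

1


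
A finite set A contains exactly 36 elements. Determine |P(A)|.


The set has 36 elements.
The power set contains all possible subsets.
|P(A)| = 2^|A| = 2^36 = 68719476736

68719476736


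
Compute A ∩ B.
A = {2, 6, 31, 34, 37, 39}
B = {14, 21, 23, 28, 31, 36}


Set A = {2, 6, 31, 34, 37, 39}
Set B = {14, 21, 23, 28, 31, 36}
A ∩ B includes only elements in both sets.
Check each element of A against B:
2 ✗, 6 ✗, 31 ✓, 34 ✗, 37 ✗, 39 ✗
A ∩ B = {31}

{31}


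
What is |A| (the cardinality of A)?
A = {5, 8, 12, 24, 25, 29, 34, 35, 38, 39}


Set A = {5, 8, 12, 24, 25, 29, 34, 35, 38, 39}
Listing elements: 5, 8, 12, 24, 25, 29, 34, 35, 38, 39
Counting: 10 elements
|A| = 10

10


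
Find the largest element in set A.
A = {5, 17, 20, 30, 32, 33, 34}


Set A = {5, 17, 20, 30, 32, 33, 34}
Elements in ascending order: 5, 17, 20, 30, 32, 33, 34
The largest element is 34.

34


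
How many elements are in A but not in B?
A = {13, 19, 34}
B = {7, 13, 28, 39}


Set A = {13, 19, 34}
Set B = {7, 13, 28, 39}
A \ B = {19, 34}
|A \ B| = 2

2


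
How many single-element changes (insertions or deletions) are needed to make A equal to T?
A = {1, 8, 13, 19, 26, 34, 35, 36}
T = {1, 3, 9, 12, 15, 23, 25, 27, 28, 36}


Set A = {1, 8, 13, 19, 26, 34, 35, 36}
Set T = {1, 3, 9, 12, 15, 23, 25, 27, 28, 36}
Elements to remove from A (in A, not in T): {8, 13, 19, 26, 34, 35} → 6 removals
Elements to add to A (in T, not in A): {3, 9, 12, 15, 23, 25, 27, 28} → 8 additions
Total edits = 6 + 8 = 14

14


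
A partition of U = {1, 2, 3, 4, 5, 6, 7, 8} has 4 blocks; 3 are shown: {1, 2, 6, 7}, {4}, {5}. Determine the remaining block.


U = {1, 2, 3, 4, 5, 6, 7, 8}
Shown blocks: {1, 2, 6, 7}, {4}, {5}
A partition's blocks are pairwise disjoint and cover U, so the missing block = U \ (union of shown blocks).
Union of shown blocks: {1, 2, 4, 5, 6, 7}
Missing block = U \ (union) = {3, 8}

{3, 8}


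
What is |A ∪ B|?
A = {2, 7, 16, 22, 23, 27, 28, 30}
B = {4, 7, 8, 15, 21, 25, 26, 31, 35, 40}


Set A = {2, 7, 16, 22, 23, 27, 28, 30}, |A| = 8
Set B = {4, 7, 8, 15, 21, 25, 26, 31, 35, 40}, |B| = 10
A ∩ B = {7}, |A ∩ B| = 1
|A ∪ B| = |A| + |B| - |A ∩ B| = 8 + 10 - 1 = 17

17


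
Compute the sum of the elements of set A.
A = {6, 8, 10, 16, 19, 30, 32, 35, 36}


Set A = {6, 8, 10, 16, 19, 30, 32, 35, 36}
Sum = 6 + 8 + 10 + 16 + 19 + 30 + 32 + 35 + 36 = 192

192
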